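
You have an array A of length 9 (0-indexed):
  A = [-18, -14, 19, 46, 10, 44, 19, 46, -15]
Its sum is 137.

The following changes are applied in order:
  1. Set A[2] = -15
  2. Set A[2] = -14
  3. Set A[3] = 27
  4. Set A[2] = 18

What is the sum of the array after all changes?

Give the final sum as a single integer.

Answer: 117

Derivation:
Initial sum: 137
Change 1: A[2] 19 -> -15, delta = -34, sum = 103
Change 2: A[2] -15 -> -14, delta = 1, sum = 104
Change 3: A[3] 46 -> 27, delta = -19, sum = 85
Change 4: A[2] -14 -> 18, delta = 32, sum = 117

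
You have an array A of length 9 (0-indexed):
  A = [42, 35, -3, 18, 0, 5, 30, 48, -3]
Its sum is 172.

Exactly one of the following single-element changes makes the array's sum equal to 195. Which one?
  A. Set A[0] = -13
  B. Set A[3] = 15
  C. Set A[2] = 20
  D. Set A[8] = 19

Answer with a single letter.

Option A: A[0] 42->-13, delta=-55, new_sum=172+(-55)=117
Option B: A[3] 18->15, delta=-3, new_sum=172+(-3)=169
Option C: A[2] -3->20, delta=23, new_sum=172+(23)=195 <-- matches target
Option D: A[8] -3->19, delta=22, new_sum=172+(22)=194

Answer: C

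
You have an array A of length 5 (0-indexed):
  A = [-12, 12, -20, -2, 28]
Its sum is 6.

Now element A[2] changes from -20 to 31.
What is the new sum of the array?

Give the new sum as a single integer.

Old value at index 2: -20
New value at index 2: 31
Delta = 31 - -20 = 51
New sum = old_sum + delta = 6 + (51) = 57

Answer: 57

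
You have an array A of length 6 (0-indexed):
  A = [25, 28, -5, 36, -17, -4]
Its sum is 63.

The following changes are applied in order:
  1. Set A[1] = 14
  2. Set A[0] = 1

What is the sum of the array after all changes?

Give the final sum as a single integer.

Answer: 25

Derivation:
Initial sum: 63
Change 1: A[1] 28 -> 14, delta = -14, sum = 49
Change 2: A[0] 25 -> 1, delta = -24, sum = 25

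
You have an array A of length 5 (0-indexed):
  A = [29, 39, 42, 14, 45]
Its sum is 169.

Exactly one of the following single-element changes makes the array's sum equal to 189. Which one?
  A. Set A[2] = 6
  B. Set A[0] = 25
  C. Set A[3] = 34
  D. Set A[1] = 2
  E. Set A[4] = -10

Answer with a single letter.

Answer: C

Derivation:
Option A: A[2] 42->6, delta=-36, new_sum=169+(-36)=133
Option B: A[0] 29->25, delta=-4, new_sum=169+(-4)=165
Option C: A[3] 14->34, delta=20, new_sum=169+(20)=189 <-- matches target
Option D: A[1] 39->2, delta=-37, new_sum=169+(-37)=132
Option E: A[4] 45->-10, delta=-55, new_sum=169+(-55)=114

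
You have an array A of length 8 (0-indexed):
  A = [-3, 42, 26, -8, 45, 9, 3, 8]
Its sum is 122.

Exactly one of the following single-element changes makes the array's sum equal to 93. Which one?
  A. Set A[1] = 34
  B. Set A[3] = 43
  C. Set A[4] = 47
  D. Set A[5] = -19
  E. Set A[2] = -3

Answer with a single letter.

Answer: E

Derivation:
Option A: A[1] 42->34, delta=-8, new_sum=122+(-8)=114
Option B: A[3] -8->43, delta=51, new_sum=122+(51)=173
Option C: A[4] 45->47, delta=2, new_sum=122+(2)=124
Option D: A[5] 9->-19, delta=-28, new_sum=122+(-28)=94
Option E: A[2] 26->-3, delta=-29, new_sum=122+(-29)=93 <-- matches target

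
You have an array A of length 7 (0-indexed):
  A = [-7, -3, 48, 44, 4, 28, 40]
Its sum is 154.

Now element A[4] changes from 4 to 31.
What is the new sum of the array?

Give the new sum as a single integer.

Answer: 181

Derivation:
Old value at index 4: 4
New value at index 4: 31
Delta = 31 - 4 = 27
New sum = old_sum + delta = 154 + (27) = 181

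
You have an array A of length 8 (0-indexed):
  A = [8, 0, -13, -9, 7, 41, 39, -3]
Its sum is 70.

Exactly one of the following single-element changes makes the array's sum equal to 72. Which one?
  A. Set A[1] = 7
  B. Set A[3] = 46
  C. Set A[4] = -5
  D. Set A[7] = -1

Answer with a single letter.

Answer: D

Derivation:
Option A: A[1] 0->7, delta=7, new_sum=70+(7)=77
Option B: A[3] -9->46, delta=55, new_sum=70+(55)=125
Option C: A[4] 7->-5, delta=-12, new_sum=70+(-12)=58
Option D: A[7] -3->-1, delta=2, new_sum=70+(2)=72 <-- matches target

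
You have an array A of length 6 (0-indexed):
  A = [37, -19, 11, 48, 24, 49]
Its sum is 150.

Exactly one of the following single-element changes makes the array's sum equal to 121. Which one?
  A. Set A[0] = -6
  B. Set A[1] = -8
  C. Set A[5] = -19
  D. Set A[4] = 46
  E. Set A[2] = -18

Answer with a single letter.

Option A: A[0] 37->-6, delta=-43, new_sum=150+(-43)=107
Option B: A[1] -19->-8, delta=11, new_sum=150+(11)=161
Option C: A[5] 49->-19, delta=-68, new_sum=150+(-68)=82
Option D: A[4] 24->46, delta=22, new_sum=150+(22)=172
Option E: A[2] 11->-18, delta=-29, new_sum=150+(-29)=121 <-- matches target

Answer: E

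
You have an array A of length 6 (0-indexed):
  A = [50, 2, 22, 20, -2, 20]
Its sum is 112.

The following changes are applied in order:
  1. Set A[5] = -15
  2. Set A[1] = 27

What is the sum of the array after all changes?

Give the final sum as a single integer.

Initial sum: 112
Change 1: A[5] 20 -> -15, delta = -35, sum = 77
Change 2: A[1] 2 -> 27, delta = 25, sum = 102

Answer: 102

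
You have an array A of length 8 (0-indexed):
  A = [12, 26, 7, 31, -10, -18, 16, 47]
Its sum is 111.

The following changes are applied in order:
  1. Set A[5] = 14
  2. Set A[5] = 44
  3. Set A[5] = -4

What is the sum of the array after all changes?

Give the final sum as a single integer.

Initial sum: 111
Change 1: A[5] -18 -> 14, delta = 32, sum = 143
Change 2: A[5] 14 -> 44, delta = 30, sum = 173
Change 3: A[5] 44 -> -4, delta = -48, sum = 125

Answer: 125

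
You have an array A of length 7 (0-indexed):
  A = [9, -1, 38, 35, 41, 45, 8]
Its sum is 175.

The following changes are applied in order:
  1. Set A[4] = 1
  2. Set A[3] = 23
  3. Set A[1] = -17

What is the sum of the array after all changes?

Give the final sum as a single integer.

Initial sum: 175
Change 1: A[4] 41 -> 1, delta = -40, sum = 135
Change 2: A[3] 35 -> 23, delta = -12, sum = 123
Change 3: A[1] -1 -> -17, delta = -16, sum = 107

Answer: 107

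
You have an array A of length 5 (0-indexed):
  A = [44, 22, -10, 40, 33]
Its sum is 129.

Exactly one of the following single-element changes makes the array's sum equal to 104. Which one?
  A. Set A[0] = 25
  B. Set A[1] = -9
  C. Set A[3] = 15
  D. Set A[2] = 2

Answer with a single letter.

Option A: A[0] 44->25, delta=-19, new_sum=129+(-19)=110
Option B: A[1] 22->-9, delta=-31, new_sum=129+(-31)=98
Option C: A[3] 40->15, delta=-25, new_sum=129+(-25)=104 <-- matches target
Option D: A[2] -10->2, delta=12, new_sum=129+(12)=141

Answer: C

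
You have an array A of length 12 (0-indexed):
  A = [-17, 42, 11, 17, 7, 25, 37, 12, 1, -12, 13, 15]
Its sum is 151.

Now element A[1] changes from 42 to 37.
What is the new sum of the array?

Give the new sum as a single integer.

Answer: 146

Derivation:
Old value at index 1: 42
New value at index 1: 37
Delta = 37 - 42 = -5
New sum = old_sum + delta = 151 + (-5) = 146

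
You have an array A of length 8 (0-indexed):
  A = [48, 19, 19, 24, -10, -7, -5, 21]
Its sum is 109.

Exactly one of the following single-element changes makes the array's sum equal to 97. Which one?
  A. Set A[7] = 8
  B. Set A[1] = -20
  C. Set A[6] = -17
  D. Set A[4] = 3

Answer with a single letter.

Answer: C

Derivation:
Option A: A[7] 21->8, delta=-13, new_sum=109+(-13)=96
Option B: A[1] 19->-20, delta=-39, new_sum=109+(-39)=70
Option C: A[6] -5->-17, delta=-12, new_sum=109+(-12)=97 <-- matches target
Option D: A[4] -10->3, delta=13, new_sum=109+(13)=122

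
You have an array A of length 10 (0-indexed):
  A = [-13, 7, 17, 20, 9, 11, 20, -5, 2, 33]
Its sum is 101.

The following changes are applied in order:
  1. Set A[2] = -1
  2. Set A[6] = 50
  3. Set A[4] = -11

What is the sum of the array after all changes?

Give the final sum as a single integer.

Initial sum: 101
Change 1: A[2] 17 -> -1, delta = -18, sum = 83
Change 2: A[6] 20 -> 50, delta = 30, sum = 113
Change 3: A[4] 9 -> -11, delta = -20, sum = 93

Answer: 93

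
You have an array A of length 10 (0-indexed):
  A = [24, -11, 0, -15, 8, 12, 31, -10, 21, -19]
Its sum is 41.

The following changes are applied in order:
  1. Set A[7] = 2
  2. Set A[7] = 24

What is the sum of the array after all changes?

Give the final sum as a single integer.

Answer: 75

Derivation:
Initial sum: 41
Change 1: A[7] -10 -> 2, delta = 12, sum = 53
Change 2: A[7] 2 -> 24, delta = 22, sum = 75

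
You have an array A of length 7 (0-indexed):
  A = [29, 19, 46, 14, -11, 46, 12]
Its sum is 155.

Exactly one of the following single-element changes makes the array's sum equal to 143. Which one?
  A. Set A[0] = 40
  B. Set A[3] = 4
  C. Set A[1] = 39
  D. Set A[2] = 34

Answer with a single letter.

Option A: A[0] 29->40, delta=11, new_sum=155+(11)=166
Option B: A[3] 14->4, delta=-10, new_sum=155+(-10)=145
Option C: A[1] 19->39, delta=20, new_sum=155+(20)=175
Option D: A[2] 46->34, delta=-12, new_sum=155+(-12)=143 <-- matches target

Answer: D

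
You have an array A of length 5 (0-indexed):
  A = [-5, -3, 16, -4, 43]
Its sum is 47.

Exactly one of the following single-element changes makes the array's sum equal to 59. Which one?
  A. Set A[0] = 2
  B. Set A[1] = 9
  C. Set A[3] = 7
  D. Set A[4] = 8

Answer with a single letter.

Option A: A[0] -5->2, delta=7, new_sum=47+(7)=54
Option B: A[1] -3->9, delta=12, new_sum=47+(12)=59 <-- matches target
Option C: A[3] -4->7, delta=11, new_sum=47+(11)=58
Option D: A[4] 43->8, delta=-35, new_sum=47+(-35)=12

Answer: B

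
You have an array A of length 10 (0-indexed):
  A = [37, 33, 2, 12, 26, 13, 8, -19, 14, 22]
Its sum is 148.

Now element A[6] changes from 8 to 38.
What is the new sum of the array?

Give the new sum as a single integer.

Old value at index 6: 8
New value at index 6: 38
Delta = 38 - 8 = 30
New sum = old_sum + delta = 148 + (30) = 178

Answer: 178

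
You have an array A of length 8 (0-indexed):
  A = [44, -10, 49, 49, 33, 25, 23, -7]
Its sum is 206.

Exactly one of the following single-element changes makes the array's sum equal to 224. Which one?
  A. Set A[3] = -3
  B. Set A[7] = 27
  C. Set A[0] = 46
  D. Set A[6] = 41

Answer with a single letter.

Option A: A[3] 49->-3, delta=-52, new_sum=206+(-52)=154
Option B: A[7] -7->27, delta=34, new_sum=206+(34)=240
Option C: A[0] 44->46, delta=2, new_sum=206+(2)=208
Option D: A[6] 23->41, delta=18, new_sum=206+(18)=224 <-- matches target

Answer: D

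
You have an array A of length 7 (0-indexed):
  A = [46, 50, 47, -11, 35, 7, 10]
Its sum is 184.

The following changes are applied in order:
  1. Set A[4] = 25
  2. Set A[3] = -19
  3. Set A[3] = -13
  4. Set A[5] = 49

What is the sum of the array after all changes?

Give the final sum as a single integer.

Answer: 214

Derivation:
Initial sum: 184
Change 1: A[4] 35 -> 25, delta = -10, sum = 174
Change 2: A[3] -11 -> -19, delta = -8, sum = 166
Change 3: A[3] -19 -> -13, delta = 6, sum = 172
Change 4: A[5] 7 -> 49, delta = 42, sum = 214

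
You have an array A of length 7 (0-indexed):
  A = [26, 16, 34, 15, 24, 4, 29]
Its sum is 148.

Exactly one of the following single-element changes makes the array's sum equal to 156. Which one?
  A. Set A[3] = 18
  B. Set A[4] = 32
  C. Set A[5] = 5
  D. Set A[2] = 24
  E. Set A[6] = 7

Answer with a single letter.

Answer: B

Derivation:
Option A: A[3] 15->18, delta=3, new_sum=148+(3)=151
Option B: A[4] 24->32, delta=8, new_sum=148+(8)=156 <-- matches target
Option C: A[5] 4->5, delta=1, new_sum=148+(1)=149
Option D: A[2] 34->24, delta=-10, new_sum=148+(-10)=138
Option E: A[6] 29->7, delta=-22, new_sum=148+(-22)=126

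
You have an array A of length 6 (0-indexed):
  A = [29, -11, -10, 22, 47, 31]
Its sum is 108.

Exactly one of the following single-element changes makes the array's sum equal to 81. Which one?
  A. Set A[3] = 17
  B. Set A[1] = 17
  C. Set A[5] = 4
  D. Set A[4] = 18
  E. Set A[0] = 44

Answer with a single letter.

Answer: C

Derivation:
Option A: A[3] 22->17, delta=-5, new_sum=108+(-5)=103
Option B: A[1] -11->17, delta=28, new_sum=108+(28)=136
Option C: A[5] 31->4, delta=-27, new_sum=108+(-27)=81 <-- matches target
Option D: A[4] 47->18, delta=-29, new_sum=108+(-29)=79
Option E: A[0] 29->44, delta=15, new_sum=108+(15)=123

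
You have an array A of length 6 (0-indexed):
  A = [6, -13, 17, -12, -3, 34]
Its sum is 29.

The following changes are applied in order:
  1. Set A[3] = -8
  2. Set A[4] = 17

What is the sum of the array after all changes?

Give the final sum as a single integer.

Answer: 53

Derivation:
Initial sum: 29
Change 1: A[3] -12 -> -8, delta = 4, sum = 33
Change 2: A[4] -3 -> 17, delta = 20, sum = 53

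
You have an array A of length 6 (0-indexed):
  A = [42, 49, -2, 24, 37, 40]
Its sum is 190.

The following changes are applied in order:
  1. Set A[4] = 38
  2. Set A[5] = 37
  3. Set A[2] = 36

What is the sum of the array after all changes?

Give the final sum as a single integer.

Answer: 226

Derivation:
Initial sum: 190
Change 1: A[4] 37 -> 38, delta = 1, sum = 191
Change 2: A[5] 40 -> 37, delta = -3, sum = 188
Change 3: A[2] -2 -> 36, delta = 38, sum = 226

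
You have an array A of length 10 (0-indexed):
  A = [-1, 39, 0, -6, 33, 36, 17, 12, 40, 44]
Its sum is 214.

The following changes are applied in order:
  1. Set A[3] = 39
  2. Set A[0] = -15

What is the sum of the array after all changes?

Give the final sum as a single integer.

Initial sum: 214
Change 1: A[3] -6 -> 39, delta = 45, sum = 259
Change 2: A[0] -1 -> -15, delta = -14, sum = 245

Answer: 245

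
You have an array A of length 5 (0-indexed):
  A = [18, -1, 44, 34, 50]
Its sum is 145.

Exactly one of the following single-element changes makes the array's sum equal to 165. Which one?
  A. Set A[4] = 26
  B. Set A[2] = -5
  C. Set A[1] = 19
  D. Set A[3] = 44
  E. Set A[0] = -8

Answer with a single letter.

Option A: A[4] 50->26, delta=-24, new_sum=145+(-24)=121
Option B: A[2] 44->-5, delta=-49, new_sum=145+(-49)=96
Option C: A[1] -1->19, delta=20, new_sum=145+(20)=165 <-- matches target
Option D: A[3] 34->44, delta=10, new_sum=145+(10)=155
Option E: A[0] 18->-8, delta=-26, new_sum=145+(-26)=119

Answer: C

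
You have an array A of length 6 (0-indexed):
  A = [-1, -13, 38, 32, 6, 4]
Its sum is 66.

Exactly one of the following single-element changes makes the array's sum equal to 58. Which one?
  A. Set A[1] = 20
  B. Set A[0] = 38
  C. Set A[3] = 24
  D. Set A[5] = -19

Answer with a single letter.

Option A: A[1] -13->20, delta=33, new_sum=66+(33)=99
Option B: A[0] -1->38, delta=39, new_sum=66+(39)=105
Option C: A[3] 32->24, delta=-8, new_sum=66+(-8)=58 <-- matches target
Option D: A[5] 4->-19, delta=-23, new_sum=66+(-23)=43

Answer: C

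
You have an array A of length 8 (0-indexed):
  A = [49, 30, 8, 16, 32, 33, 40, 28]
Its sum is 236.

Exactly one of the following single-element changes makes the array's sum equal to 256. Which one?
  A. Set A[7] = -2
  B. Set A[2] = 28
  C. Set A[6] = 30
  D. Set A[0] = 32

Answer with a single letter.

Answer: B

Derivation:
Option A: A[7] 28->-2, delta=-30, new_sum=236+(-30)=206
Option B: A[2] 8->28, delta=20, new_sum=236+(20)=256 <-- matches target
Option C: A[6] 40->30, delta=-10, new_sum=236+(-10)=226
Option D: A[0] 49->32, delta=-17, new_sum=236+(-17)=219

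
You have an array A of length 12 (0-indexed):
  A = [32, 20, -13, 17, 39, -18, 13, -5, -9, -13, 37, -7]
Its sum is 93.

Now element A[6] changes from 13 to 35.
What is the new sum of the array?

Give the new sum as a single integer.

Answer: 115

Derivation:
Old value at index 6: 13
New value at index 6: 35
Delta = 35 - 13 = 22
New sum = old_sum + delta = 93 + (22) = 115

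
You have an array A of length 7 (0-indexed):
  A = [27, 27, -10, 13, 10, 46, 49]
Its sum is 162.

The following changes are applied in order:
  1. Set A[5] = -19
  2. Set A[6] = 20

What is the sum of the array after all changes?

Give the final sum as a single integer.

Initial sum: 162
Change 1: A[5] 46 -> -19, delta = -65, sum = 97
Change 2: A[6] 49 -> 20, delta = -29, sum = 68

Answer: 68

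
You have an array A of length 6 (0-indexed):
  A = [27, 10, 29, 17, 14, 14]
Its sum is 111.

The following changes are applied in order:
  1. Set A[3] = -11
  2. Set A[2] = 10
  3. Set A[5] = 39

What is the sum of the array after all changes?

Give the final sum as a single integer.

Answer: 89

Derivation:
Initial sum: 111
Change 1: A[3] 17 -> -11, delta = -28, sum = 83
Change 2: A[2] 29 -> 10, delta = -19, sum = 64
Change 3: A[5] 14 -> 39, delta = 25, sum = 89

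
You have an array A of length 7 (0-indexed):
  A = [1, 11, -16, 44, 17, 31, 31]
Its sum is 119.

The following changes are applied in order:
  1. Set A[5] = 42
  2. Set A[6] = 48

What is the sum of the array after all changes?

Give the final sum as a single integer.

Initial sum: 119
Change 1: A[5] 31 -> 42, delta = 11, sum = 130
Change 2: A[6] 31 -> 48, delta = 17, sum = 147

Answer: 147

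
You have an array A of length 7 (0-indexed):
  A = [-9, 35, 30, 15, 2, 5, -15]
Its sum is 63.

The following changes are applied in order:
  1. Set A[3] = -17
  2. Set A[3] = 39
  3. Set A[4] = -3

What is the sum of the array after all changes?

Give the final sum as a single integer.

Initial sum: 63
Change 1: A[3] 15 -> -17, delta = -32, sum = 31
Change 2: A[3] -17 -> 39, delta = 56, sum = 87
Change 3: A[4] 2 -> -3, delta = -5, sum = 82

Answer: 82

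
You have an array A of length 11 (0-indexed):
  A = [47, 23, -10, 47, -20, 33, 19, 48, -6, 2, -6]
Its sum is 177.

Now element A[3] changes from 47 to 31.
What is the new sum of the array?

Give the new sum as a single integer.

Answer: 161

Derivation:
Old value at index 3: 47
New value at index 3: 31
Delta = 31 - 47 = -16
New sum = old_sum + delta = 177 + (-16) = 161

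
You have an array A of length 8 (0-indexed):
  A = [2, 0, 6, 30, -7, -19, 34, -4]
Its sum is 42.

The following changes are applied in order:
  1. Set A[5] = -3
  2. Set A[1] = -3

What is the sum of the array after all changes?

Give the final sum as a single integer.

Answer: 55

Derivation:
Initial sum: 42
Change 1: A[5] -19 -> -3, delta = 16, sum = 58
Change 2: A[1] 0 -> -3, delta = -3, sum = 55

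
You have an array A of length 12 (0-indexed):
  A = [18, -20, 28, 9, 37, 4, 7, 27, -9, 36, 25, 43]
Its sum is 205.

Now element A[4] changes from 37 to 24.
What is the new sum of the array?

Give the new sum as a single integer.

Answer: 192

Derivation:
Old value at index 4: 37
New value at index 4: 24
Delta = 24 - 37 = -13
New sum = old_sum + delta = 205 + (-13) = 192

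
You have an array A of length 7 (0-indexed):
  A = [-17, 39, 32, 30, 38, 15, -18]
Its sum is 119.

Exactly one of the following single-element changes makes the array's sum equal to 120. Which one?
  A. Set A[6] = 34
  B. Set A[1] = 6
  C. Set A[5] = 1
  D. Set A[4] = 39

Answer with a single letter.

Answer: D

Derivation:
Option A: A[6] -18->34, delta=52, new_sum=119+(52)=171
Option B: A[1] 39->6, delta=-33, new_sum=119+(-33)=86
Option C: A[5] 15->1, delta=-14, new_sum=119+(-14)=105
Option D: A[4] 38->39, delta=1, new_sum=119+(1)=120 <-- matches target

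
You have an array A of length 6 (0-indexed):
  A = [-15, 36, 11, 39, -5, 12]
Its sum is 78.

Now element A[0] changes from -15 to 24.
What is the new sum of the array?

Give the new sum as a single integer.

Answer: 117

Derivation:
Old value at index 0: -15
New value at index 0: 24
Delta = 24 - -15 = 39
New sum = old_sum + delta = 78 + (39) = 117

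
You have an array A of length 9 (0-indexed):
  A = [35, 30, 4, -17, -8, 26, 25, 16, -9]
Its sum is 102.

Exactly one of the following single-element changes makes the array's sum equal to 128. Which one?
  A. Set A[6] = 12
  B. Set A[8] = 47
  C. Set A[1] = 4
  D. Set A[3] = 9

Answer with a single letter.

Option A: A[6] 25->12, delta=-13, new_sum=102+(-13)=89
Option B: A[8] -9->47, delta=56, new_sum=102+(56)=158
Option C: A[1] 30->4, delta=-26, new_sum=102+(-26)=76
Option D: A[3] -17->9, delta=26, new_sum=102+(26)=128 <-- matches target

Answer: D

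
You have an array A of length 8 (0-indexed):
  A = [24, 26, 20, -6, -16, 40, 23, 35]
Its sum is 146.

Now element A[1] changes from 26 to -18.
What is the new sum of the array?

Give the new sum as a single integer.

Answer: 102

Derivation:
Old value at index 1: 26
New value at index 1: -18
Delta = -18 - 26 = -44
New sum = old_sum + delta = 146 + (-44) = 102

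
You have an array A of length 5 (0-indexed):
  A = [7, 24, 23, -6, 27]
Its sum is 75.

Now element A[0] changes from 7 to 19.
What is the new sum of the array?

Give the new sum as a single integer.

Answer: 87

Derivation:
Old value at index 0: 7
New value at index 0: 19
Delta = 19 - 7 = 12
New sum = old_sum + delta = 75 + (12) = 87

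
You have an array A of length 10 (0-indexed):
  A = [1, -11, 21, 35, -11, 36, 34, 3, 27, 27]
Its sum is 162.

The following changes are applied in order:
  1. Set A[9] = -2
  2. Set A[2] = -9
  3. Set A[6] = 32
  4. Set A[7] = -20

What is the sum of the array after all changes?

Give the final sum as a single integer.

Initial sum: 162
Change 1: A[9] 27 -> -2, delta = -29, sum = 133
Change 2: A[2] 21 -> -9, delta = -30, sum = 103
Change 3: A[6] 34 -> 32, delta = -2, sum = 101
Change 4: A[7] 3 -> -20, delta = -23, sum = 78

Answer: 78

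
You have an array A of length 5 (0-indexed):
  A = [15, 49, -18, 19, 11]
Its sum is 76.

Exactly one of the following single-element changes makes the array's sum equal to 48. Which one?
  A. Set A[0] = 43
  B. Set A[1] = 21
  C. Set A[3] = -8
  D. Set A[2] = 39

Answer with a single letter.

Answer: B

Derivation:
Option A: A[0] 15->43, delta=28, new_sum=76+(28)=104
Option B: A[1] 49->21, delta=-28, new_sum=76+(-28)=48 <-- matches target
Option C: A[3] 19->-8, delta=-27, new_sum=76+(-27)=49
Option D: A[2] -18->39, delta=57, new_sum=76+(57)=133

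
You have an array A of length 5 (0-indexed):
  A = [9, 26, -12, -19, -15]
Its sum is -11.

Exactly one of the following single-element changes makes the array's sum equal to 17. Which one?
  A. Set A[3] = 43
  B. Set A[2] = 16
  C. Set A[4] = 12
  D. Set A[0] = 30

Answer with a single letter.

Answer: B

Derivation:
Option A: A[3] -19->43, delta=62, new_sum=-11+(62)=51
Option B: A[2] -12->16, delta=28, new_sum=-11+(28)=17 <-- matches target
Option C: A[4] -15->12, delta=27, new_sum=-11+(27)=16
Option D: A[0] 9->30, delta=21, new_sum=-11+(21)=10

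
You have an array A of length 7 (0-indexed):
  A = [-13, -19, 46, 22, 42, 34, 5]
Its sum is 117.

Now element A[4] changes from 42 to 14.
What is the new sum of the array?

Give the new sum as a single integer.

Old value at index 4: 42
New value at index 4: 14
Delta = 14 - 42 = -28
New sum = old_sum + delta = 117 + (-28) = 89

Answer: 89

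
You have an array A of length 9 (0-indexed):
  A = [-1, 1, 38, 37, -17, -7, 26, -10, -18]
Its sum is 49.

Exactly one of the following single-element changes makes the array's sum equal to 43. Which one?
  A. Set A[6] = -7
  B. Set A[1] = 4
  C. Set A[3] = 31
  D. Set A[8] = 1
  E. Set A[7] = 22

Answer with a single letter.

Option A: A[6] 26->-7, delta=-33, new_sum=49+(-33)=16
Option B: A[1] 1->4, delta=3, new_sum=49+(3)=52
Option C: A[3] 37->31, delta=-6, new_sum=49+(-6)=43 <-- matches target
Option D: A[8] -18->1, delta=19, new_sum=49+(19)=68
Option E: A[7] -10->22, delta=32, new_sum=49+(32)=81

Answer: C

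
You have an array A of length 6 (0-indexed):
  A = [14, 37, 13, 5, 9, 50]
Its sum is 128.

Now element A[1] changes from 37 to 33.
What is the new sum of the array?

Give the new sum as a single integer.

Answer: 124

Derivation:
Old value at index 1: 37
New value at index 1: 33
Delta = 33 - 37 = -4
New sum = old_sum + delta = 128 + (-4) = 124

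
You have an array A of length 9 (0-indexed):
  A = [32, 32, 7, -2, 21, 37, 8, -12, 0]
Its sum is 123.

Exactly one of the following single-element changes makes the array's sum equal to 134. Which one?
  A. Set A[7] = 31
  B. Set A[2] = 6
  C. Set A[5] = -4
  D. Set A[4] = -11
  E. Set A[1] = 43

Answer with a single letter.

Option A: A[7] -12->31, delta=43, new_sum=123+(43)=166
Option B: A[2] 7->6, delta=-1, new_sum=123+(-1)=122
Option C: A[5] 37->-4, delta=-41, new_sum=123+(-41)=82
Option D: A[4] 21->-11, delta=-32, new_sum=123+(-32)=91
Option E: A[1] 32->43, delta=11, new_sum=123+(11)=134 <-- matches target

Answer: E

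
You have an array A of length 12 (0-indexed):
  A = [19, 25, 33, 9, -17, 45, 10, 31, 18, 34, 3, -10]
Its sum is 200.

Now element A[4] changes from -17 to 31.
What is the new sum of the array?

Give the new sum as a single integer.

Answer: 248

Derivation:
Old value at index 4: -17
New value at index 4: 31
Delta = 31 - -17 = 48
New sum = old_sum + delta = 200 + (48) = 248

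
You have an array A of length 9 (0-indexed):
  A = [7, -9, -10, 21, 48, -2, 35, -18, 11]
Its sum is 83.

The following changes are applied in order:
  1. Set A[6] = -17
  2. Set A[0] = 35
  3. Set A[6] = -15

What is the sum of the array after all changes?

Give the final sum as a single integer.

Answer: 61

Derivation:
Initial sum: 83
Change 1: A[6] 35 -> -17, delta = -52, sum = 31
Change 2: A[0] 7 -> 35, delta = 28, sum = 59
Change 3: A[6] -17 -> -15, delta = 2, sum = 61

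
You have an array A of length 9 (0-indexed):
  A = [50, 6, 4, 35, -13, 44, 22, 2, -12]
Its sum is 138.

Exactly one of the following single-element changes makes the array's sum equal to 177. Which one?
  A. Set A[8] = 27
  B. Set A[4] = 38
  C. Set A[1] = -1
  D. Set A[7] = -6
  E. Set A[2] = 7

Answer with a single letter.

Option A: A[8] -12->27, delta=39, new_sum=138+(39)=177 <-- matches target
Option B: A[4] -13->38, delta=51, new_sum=138+(51)=189
Option C: A[1] 6->-1, delta=-7, new_sum=138+(-7)=131
Option D: A[7] 2->-6, delta=-8, new_sum=138+(-8)=130
Option E: A[2] 4->7, delta=3, new_sum=138+(3)=141

Answer: A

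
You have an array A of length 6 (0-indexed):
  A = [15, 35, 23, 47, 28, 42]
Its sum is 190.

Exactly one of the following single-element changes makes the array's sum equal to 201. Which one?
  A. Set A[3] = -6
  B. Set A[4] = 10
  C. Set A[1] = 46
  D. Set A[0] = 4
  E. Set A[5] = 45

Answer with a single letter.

Option A: A[3] 47->-6, delta=-53, new_sum=190+(-53)=137
Option B: A[4] 28->10, delta=-18, new_sum=190+(-18)=172
Option C: A[1] 35->46, delta=11, new_sum=190+(11)=201 <-- matches target
Option D: A[0] 15->4, delta=-11, new_sum=190+(-11)=179
Option E: A[5] 42->45, delta=3, new_sum=190+(3)=193

Answer: C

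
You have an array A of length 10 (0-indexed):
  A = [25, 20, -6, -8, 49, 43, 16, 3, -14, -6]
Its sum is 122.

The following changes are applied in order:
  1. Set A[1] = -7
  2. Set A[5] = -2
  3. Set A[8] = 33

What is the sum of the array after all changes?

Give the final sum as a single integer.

Answer: 97

Derivation:
Initial sum: 122
Change 1: A[1] 20 -> -7, delta = -27, sum = 95
Change 2: A[5] 43 -> -2, delta = -45, sum = 50
Change 3: A[8] -14 -> 33, delta = 47, sum = 97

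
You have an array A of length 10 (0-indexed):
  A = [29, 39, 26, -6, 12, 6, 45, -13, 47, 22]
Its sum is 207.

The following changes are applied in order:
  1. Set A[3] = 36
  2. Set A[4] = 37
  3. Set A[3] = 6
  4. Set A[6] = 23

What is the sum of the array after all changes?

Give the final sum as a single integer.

Initial sum: 207
Change 1: A[3] -6 -> 36, delta = 42, sum = 249
Change 2: A[4] 12 -> 37, delta = 25, sum = 274
Change 3: A[3] 36 -> 6, delta = -30, sum = 244
Change 4: A[6] 45 -> 23, delta = -22, sum = 222

Answer: 222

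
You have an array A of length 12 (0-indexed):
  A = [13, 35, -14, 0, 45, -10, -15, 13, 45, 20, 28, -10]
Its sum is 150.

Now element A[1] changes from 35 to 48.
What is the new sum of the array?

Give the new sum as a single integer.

Old value at index 1: 35
New value at index 1: 48
Delta = 48 - 35 = 13
New sum = old_sum + delta = 150 + (13) = 163

Answer: 163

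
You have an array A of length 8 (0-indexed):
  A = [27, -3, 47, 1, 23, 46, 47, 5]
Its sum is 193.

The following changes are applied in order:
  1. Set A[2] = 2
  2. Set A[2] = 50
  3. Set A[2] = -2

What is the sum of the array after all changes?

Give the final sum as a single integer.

Answer: 144

Derivation:
Initial sum: 193
Change 1: A[2] 47 -> 2, delta = -45, sum = 148
Change 2: A[2] 2 -> 50, delta = 48, sum = 196
Change 3: A[2] 50 -> -2, delta = -52, sum = 144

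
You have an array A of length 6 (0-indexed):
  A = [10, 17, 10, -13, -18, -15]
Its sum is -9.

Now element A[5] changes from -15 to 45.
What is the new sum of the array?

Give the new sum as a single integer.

Old value at index 5: -15
New value at index 5: 45
Delta = 45 - -15 = 60
New sum = old_sum + delta = -9 + (60) = 51

Answer: 51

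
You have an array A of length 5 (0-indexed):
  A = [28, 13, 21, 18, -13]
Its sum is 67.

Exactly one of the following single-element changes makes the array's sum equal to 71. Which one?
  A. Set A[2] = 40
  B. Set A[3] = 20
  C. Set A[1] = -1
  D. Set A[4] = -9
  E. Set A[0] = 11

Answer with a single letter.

Option A: A[2] 21->40, delta=19, new_sum=67+(19)=86
Option B: A[3] 18->20, delta=2, new_sum=67+(2)=69
Option C: A[1] 13->-1, delta=-14, new_sum=67+(-14)=53
Option D: A[4] -13->-9, delta=4, new_sum=67+(4)=71 <-- matches target
Option E: A[0] 28->11, delta=-17, new_sum=67+(-17)=50

Answer: D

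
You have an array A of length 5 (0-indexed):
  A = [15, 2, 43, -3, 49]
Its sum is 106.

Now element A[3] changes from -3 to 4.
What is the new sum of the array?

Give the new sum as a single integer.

Old value at index 3: -3
New value at index 3: 4
Delta = 4 - -3 = 7
New sum = old_sum + delta = 106 + (7) = 113

Answer: 113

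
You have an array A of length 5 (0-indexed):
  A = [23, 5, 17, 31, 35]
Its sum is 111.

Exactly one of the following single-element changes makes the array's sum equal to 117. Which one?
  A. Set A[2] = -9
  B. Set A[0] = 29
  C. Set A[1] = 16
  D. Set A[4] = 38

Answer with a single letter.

Option A: A[2] 17->-9, delta=-26, new_sum=111+(-26)=85
Option B: A[0] 23->29, delta=6, new_sum=111+(6)=117 <-- matches target
Option C: A[1] 5->16, delta=11, new_sum=111+(11)=122
Option D: A[4] 35->38, delta=3, new_sum=111+(3)=114

Answer: B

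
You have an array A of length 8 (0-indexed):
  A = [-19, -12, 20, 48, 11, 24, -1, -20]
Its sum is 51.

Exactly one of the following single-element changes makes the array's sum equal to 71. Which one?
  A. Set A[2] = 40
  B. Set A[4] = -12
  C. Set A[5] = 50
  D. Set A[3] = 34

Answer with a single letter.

Option A: A[2] 20->40, delta=20, new_sum=51+(20)=71 <-- matches target
Option B: A[4] 11->-12, delta=-23, new_sum=51+(-23)=28
Option C: A[5] 24->50, delta=26, new_sum=51+(26)=77
Option D: A[3] 48->34, delta=-14, new_sum=51+(-14)=37

Answer: A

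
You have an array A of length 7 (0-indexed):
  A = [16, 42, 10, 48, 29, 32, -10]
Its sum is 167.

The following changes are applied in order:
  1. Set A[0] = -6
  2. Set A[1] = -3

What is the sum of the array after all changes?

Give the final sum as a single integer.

Initial sum: 167
Change 1: A[0] 16 -> -6, delta = -22, sum = 145
Change 2: A[1] 42 -> -3, delta = -45, sum = 100

Answer: 100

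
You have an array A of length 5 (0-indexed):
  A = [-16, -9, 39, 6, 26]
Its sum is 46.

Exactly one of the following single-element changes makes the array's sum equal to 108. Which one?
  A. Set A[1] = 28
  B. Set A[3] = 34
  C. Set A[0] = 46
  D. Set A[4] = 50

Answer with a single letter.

Option A: A[1] -9->28, delta=37, new_sum=46+(37)=83
Option B: A[3] 6->34, delta=28, new_sum=46+(28)=74
Option C: A[0] -16->46, delta=62, new_sum=46+(62)=108 <-- matches target
Option D: A[4] 26->50, delta=24, new_sum=46+(24)=70

Answer: C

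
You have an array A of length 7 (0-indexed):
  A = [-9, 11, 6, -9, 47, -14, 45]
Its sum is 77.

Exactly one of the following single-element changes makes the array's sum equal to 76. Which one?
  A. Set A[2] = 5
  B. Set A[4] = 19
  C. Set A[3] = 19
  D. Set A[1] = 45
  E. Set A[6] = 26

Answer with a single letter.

Answer: A

Derivation:
Option A: A[2] 6->5, delta=-1, new_sum=77+(-1)=76 <-- matches target
Option B: A[4] 47->19, delta=-28, new_sum=77+(-28)=49
Option C: A[3] -9->19, delta=28, new_sum=77+(28)=105
Option D: A[1] 11->45, delta=34, new_sum=77+(34)=111
Option E: A[6] 45->26, delta=-19, new_sum=77+(-19)=58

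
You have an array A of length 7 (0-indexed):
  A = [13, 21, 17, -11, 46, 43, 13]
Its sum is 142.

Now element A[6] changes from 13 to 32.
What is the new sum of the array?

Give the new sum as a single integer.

Answer: 161

Derivation:
Old value at index 6: 13
New value at index 6: 32
Delta = 32 - 13 = 19
New sum = old_sum + delta = 142 + (19) = 161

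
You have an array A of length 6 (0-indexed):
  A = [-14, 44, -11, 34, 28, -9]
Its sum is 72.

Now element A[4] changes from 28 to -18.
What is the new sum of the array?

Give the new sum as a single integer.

Answer: 26

Derivation:
Old value at index 4: 28
New value at index 4: -18
Delta = -18 - 28 = -46
New sum = old_sum + delta = 72 + (-46) = 26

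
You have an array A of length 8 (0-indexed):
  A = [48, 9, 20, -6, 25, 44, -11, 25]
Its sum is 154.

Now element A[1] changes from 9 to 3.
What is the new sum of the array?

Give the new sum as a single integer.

Old value at index 1: 9
New value at index 1: 3
Delta = 3 - 9 = -6
New sum = old_sum + delta = 154 + (-6) = 148

Answer: 148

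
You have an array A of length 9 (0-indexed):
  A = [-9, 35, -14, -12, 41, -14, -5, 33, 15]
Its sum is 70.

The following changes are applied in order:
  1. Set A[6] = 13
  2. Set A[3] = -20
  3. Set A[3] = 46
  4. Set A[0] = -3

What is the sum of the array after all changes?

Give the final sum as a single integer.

Answer: 152

Derivation:
Initial sum: 70
Change 1: A[6] -5 -> 13, delta = 18, sum = 88
Change 2: A[3] -12 -> -20, delta = -8, sum = 80
Change 3: A[3] -20 -> 46, delta = 66, sum = 146
Change 4: A[0] -9 -> -3, delta = 6, sum = 152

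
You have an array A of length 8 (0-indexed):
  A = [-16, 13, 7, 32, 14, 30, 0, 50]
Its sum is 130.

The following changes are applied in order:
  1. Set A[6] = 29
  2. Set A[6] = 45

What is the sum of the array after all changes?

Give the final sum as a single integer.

Answer: 175

Derivation:
Initial sum: 130
Change 1: A[6] 0 -> 29, delta = 29, sum = 159
Change 2: A[6] 29 -> 45, delta = 16, sum = 175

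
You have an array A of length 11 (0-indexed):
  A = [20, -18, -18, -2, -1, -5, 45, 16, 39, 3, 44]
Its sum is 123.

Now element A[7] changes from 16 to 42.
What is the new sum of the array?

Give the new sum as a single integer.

Answer: 149

Derivation:
Old value at index 7: 16
New value at index 7: 42
Delta = 42 - 16 = 26
New sum = old_sum + delta = 123 + (26) = 149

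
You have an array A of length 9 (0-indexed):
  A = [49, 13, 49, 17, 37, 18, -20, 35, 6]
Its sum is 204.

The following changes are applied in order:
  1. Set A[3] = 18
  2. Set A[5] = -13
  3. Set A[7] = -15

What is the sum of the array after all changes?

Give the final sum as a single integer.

Answer: 124

Derivation:
Initial sum: 204
Change 1: A[3] 17 -> 18, delta = 1, sum = 205
Change 2: A[5] 18 -> -13, delta = -31, sum = 174
Change 3: A[7] 35 -> -15, delta = -50, sum = 124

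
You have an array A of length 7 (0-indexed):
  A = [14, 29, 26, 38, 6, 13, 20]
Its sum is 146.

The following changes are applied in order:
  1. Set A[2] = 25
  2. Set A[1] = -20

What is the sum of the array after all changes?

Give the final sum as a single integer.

Answer: 96

Derivation:
Initial sum: 146
Change 1: A[2] 26 -> 25, delta = -1, sum = 145
Change 2: A[1] 29 -> -20, delta = -49, sum = 96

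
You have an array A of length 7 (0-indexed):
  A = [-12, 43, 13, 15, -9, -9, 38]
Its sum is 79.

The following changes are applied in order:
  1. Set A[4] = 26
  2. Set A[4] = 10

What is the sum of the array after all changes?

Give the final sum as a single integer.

Answer: 98

Derivation:
Initial sum: 79
Change 1: A[4] -9 -> 26, delta = 35, sum = 114
Change 2: A[4] 26 -> 10, delta = -16, sum = 98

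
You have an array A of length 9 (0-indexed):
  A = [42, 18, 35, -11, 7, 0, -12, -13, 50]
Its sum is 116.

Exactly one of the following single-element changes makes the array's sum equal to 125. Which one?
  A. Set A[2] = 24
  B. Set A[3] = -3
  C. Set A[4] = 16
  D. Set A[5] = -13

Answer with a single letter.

Option A: A[2] 35->24, delta=-11, new_sum=116+(-11)=105
Option B: A[3] -11->-3, delta=8, new_sum=116+(8)=124
Option C: A[4] 7->16, delta=9, new_sum=116+(9)=125 <-- matches target
Option D: A[5] 0->-13, delta=-13, new_sum=116+(-13)=103

Answer: C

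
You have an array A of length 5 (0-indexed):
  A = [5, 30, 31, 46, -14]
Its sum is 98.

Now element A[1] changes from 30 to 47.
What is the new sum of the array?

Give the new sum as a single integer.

Old value at index 1: 30
New value at index 1: 47
Delta = 47 - 30 = 17
New sum = old_sum + delta = 98 + (17) = 115

Answer: 115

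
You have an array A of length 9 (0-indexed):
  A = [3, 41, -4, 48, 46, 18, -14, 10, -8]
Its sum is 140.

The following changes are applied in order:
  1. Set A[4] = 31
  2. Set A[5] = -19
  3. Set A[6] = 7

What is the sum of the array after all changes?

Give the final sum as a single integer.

Answer: 109

Derivation:
Initial sum: 140
Change 1: A[4] 46 -> 31, delta = -15, sum = 125
Change 2: A[5] 18 -> -19, delta = -37, sum = 88
Change 3: A[6] -14 -> 7, delta = 21, sum = 109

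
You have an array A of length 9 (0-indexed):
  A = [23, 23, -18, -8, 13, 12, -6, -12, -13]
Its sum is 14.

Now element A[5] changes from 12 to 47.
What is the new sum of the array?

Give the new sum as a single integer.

Answer: 49

Derivation:
Old value at index 5: 12
New value at index 5: 47
Delta = 47 - 12 = 35
New sum = old_sum + delta = 14 + (35) = 49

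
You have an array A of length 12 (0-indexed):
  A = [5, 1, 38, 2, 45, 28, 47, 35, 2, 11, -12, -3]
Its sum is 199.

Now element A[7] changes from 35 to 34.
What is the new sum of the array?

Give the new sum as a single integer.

Old value at index 7: 35
New value at index 7: 34
Delta = 34 - 35 = -1
New sum = old_sum + delta = 199 + (-1) = 198

Answer: 198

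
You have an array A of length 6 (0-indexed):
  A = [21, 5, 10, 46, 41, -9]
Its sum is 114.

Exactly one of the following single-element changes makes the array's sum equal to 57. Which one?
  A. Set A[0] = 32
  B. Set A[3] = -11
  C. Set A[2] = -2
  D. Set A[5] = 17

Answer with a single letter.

Answer: B

Derivation:
Option A: A[0] 21->32, delta=11, new_sum=114+(11)=125
Option B: A[3] 46->-11, delta=-57, new_sum=114+(-57)=57 <-- matches target
Option C: A[2] 10->-2, delta=-12, new_sum=114+(-12)=102
Option D: A[5] -9->17, delta=26, new_sum=114+(26)=140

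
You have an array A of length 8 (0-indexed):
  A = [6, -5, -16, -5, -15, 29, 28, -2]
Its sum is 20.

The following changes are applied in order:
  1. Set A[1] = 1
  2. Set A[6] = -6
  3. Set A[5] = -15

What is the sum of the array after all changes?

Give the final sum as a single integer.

Initial sum: 20
Change 1: A[1] -5 -> 1, delta = 6, sum = 26
Change 2: A[6] 28 -> -6, delta = -34, sum = -8
Change 3: A[5] 29 -> -15, delta = -44, sum = -52

Answer: -52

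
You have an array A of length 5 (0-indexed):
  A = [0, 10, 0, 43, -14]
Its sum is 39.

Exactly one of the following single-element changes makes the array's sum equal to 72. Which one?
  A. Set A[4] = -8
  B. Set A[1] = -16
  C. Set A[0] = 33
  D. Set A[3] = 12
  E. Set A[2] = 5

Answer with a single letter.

Answer: C

Derivation:
Option A: A[4] -14->-8, delta=6, new_sum=39+(6)=45
Option B: A[1] 10->-16, delta=-26, new_sum=39+(-26)=13
Option C: A[0] 0->33, delta=33, new_sum=39+(33)=72 <-- matches target
Option D: A[3] 43->12, delta=-31, new_sum=39+(-31)=8
Option E: A[2] 0->5, delta=5, new_sum=39+(5)=44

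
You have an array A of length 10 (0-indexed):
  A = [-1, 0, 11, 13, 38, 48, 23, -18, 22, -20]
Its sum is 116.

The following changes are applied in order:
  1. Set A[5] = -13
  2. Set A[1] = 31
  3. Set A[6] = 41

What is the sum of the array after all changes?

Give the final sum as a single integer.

Initial sum: 116
Change 1: A[5] 48 -> -13, delta = -61, sum = 55
Change 2: A[1] 0 -> 31, delta = 31, sum = 86
Change 3: A[6] 23 -> 41, delta = 18, sum = 104

Answer: 104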